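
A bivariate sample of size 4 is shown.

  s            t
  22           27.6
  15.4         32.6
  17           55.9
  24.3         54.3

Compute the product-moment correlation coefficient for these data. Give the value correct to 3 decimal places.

n = 4, Σs = 78.7, Σt = 170.4, Σs² = 1600.65, Σt² = 7897.82, Σst = 3379.03
nΣst − ΣsΣt = 13516.12 − 13410.48 = 105.64
nΣs² − (Σs)² = 6402.6 − 6193.69 = 208.91; nΣt² − (Σt)² = 31591.28 − 29036.16 = 2555.12
r = 105.64 / √(208.91 × 2555.12) = 105.64 / 730.6094 ≈ 0.145

0.145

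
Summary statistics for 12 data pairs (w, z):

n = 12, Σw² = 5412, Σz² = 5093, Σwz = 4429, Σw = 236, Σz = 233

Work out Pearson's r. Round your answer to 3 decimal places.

-0.232

r = (nΣwz − ΣwΣz) / √[(nΣw² − (Σw)²)(nΣz² − (Σz)²)]
Numerator: 12×4429 − 236×233 = -1840
Denominator: √[(64944 − 55696)(61116 − 54289)] = √[9248 × 6827] = 7945.8226
r = -1840 / 7945.8226 ≈ -0.232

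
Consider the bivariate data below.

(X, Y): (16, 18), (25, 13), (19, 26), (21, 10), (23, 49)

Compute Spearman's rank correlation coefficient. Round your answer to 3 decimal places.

-0.100

Rank X: 1, 5, 2, 3, 4
Rank Y: 3, 2, 4, 1, 5
d = rank(X) − rank(Y): -2, 3, -2, 2, -1; Σd² = 22
ρ = 1 − 6Σd² / [n(n²−1)] = 1 − 6×22 / (5×24) = 1 − 132/120 ≈ -0.100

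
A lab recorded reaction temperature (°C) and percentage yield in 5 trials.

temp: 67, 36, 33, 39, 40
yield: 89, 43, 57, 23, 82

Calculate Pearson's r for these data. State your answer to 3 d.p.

0.620

n = 5, Σx = 215, Σy = 294, Σx² = 9995, Σy² = 20272, Σxy = 13569
nΣxy − ΣxΣy = 67845 − 63210 = 4635
nΣx² − (Σx)² = 49975 − 46225 = 3750; nΣy² − (Σy)² = 101360 − 86436 = 14924
r = 4635 / √(3750 × 14924) = 4635 / 7480.9759 ≈ 0.620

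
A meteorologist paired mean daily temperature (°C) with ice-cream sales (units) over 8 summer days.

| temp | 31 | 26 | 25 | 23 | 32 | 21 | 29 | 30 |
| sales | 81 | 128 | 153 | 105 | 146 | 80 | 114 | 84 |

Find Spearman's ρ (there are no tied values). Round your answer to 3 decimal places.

Rank temp: 7, 4, 3, 2, 8, 1, 5, 6
Rank sales: 2, 6, 8, 4, 7, 1, 5, 3
d = rank(temp) − rank(sales): 5, -2, -5, -2, 1, 0, 0, 3; Σd² = 68
ρ = 1 − 6Σd² / [n(n²−1)] = 1 − 6×68 / (8×63) = 1 − 408/504 ≈ 0.190

0.190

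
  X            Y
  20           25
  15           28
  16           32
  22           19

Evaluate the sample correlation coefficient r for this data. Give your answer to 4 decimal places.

n = 4, ΣX = 73, ΣY = 104, ΣX² = 1365, ΣY² = 2794, ΣXY = 1850
nΣXY − ΣXΣY = 7400 − 7592 = -192
nΣX² − (ΣX)² = 5460 − 5329 = 131; nΣY² − (ΣY)² = 11176 − 10816 = 360
r = -192 / √(131 × 360) = -192 / 217.1635 ≈ -0.8841

-0.8841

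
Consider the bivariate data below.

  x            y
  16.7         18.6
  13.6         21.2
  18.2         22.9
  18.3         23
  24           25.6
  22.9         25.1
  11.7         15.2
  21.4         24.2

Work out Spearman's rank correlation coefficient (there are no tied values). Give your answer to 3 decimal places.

0.976

Rank x: 3, 2, 4, 5, 8, 7, 1, 6
Rank y: 2, 3, 4, 5, 8, 7, 1, 6
d = rank(x) − rank(y): 1, -1, 0, 0, 0, 0, 0, 0; Σd² = 2
ρ = 1 − 6Σd² / [n(n²−1)] = 1 − 6×2 / (8×63) = 1 − 12/504 ≈ 0.976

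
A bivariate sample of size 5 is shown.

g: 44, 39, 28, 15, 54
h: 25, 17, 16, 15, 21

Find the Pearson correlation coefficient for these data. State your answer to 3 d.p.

n = 5, Σg = 180, Σh = 94, Σg² = 7382, Σh² = 1836, Σgh = 3570
nΣgh − ΣgΣh = 17850 − 16920 = 930
nΣg² − (Σg)² = 36910 − 32400 = 4510; nΣh² − (Σh)² = 9180 − 8836 = 344
r = 930 / √(4510 × 344) = 930 / 1245.5681 ≈ 0.747

0.747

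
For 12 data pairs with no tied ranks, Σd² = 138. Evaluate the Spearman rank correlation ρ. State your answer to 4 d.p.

0.5175

ρ = 1 − 6Σd² / [n(n²−1)] = 1 − 6×138 / (12×143)
  = 1 − 828/1716 = 1 − 0.48252 ≈ 0.5175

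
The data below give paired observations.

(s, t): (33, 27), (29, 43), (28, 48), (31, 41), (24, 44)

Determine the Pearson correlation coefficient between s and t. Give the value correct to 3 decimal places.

n = 5, Σs = 145, Σt = 203, Σs² = 4251, Σt² = 8499, Σst = 5809
nΣst − ΣsΣt = 29045 − 29435 = -390
nΣs² − (Σs)² = 21255 − 21025 = 230; nΣt² − (Σt)² = 42495 − 41209 = 1286
r = -390 / √(230 × 1286) = -390 / 543.8566 ≈ -0.717

-0.717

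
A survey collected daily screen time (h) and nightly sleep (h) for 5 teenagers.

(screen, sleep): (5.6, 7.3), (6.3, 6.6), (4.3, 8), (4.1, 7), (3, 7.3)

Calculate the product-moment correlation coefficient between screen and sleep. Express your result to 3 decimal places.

n = 5, Σx = 23.3, Σy = 36.2, Σx² = 115.35, Σy² = 263.14, Σxy = 167.46
nΣxy − ΣxΣy = 837.3 − 843.46 = -6.16
nΣx² − (Σx)² = 576.75 − 542.89 = 33.86; nΣy² − (Σy)² = 1315.7 − 1310.44 = 5.26
r = -6.16 / √(33.86 × 5.26) = -6.16 / 13.3455 ≈ -0.462

-0.462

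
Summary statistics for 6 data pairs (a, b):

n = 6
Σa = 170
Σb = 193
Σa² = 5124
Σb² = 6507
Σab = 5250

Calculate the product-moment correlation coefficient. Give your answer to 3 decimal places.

-0.720

r = (nΣab − ΣaΣb) / √[(nΣa² − (Σa)²)(nΣb² − (Σb)²)]
Numerator: 6×5250 − 170×193 = -1310
Denominator: √[(30744 − 28900)(39042 − 37249)] = √[1844 × 1793] = 1818.3212
r = -1310 / 1818.3212 ≈ -0.720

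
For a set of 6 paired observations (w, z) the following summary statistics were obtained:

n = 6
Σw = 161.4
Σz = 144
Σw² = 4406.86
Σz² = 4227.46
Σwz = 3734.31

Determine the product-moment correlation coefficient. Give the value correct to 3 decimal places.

-0.621

r = (nΣwz − ΣwΣz) / √[(nΣw² − (Σw)²)(nΣz² − (Σz)²)]
Numerator: 6×3734.31 − 161.4×144 = -835.74
Denominator: √[(26441.16 − 26049.96)(25364.76 − 20736)] = √[391.2 × 4628.76] = 1345.6489
r = -835.74 / 1345.6489 ≈ -0.621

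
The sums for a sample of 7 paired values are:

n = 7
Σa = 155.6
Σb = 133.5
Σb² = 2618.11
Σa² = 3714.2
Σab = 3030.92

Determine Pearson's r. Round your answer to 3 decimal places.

r = (nΣab − ΣaΣb) / √[(nΣa² − (Σa)²)(nΣb² − (Σb)²)]
Numerator: 7×3030.92 − 155.6×133.5 = 443.84
Denominator: √[(25999.4 − 24211.36)(18326.77 − 17822.25)] = √[1788.04 × 504.52] = 949.7905
r = 443.84 / 949.7905 ≈ 0.467

0.467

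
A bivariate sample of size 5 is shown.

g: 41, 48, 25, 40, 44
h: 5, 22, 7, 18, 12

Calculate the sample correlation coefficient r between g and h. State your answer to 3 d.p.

n = 5, Σg = 198, Σh = 64, Σg² = 8146, Σh² = 1026, Σgh = 2684
nΣgh − ΣgΣh = 13420 − 12672 = 748
nΣg² − (Σg)² = 40730 − 39204 = 1526; nΣh² − (Σh)² = 5130 − 4096 = 1034
r = 748 / √(1526 × 1034) = 748 / 1256.1385 ≈ 0.595

0.595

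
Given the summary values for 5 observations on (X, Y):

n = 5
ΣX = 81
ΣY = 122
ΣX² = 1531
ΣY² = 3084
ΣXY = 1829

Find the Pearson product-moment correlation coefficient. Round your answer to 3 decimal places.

-0.962

r = (nΣXY − ΣXΣY) / √[(nΣX² − (ΣX)²)(nΣY² − (ΣY)²)]
Numerator: 5×1829 − 81×122 = -737
Denominator: √[(7655 − 6561)(15420 − 14884)] = √[1094 × 536] = 765.7571
r = -737 / 765.7571 ≈ -0.962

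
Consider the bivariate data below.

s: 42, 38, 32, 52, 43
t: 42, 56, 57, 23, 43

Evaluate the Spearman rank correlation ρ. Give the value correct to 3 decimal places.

-0.900

Rank s: 3, 2, 1, 5, 4
Rank t: 2, 4, 5, 1, 3
d = rank(s) − rank(t): 1, -2, -4, 4, 1; Σd² = 38
ρ = 1 − 6Σd² / [n(n²−1)] = 1 − 6×38 / (5×24) = 1 − 228/120 ≈ -0.900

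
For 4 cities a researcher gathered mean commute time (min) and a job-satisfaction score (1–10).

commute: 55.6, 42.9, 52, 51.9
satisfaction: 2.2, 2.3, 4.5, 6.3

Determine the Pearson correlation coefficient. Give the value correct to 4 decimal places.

0.2441

n = 4, Σx = 202.4, Σy = 15.3, Σx² = 10329.38, Σy² = 70.07, Σxy = 781.96
nΣxy − ΣxΣy = 3127.84 − 3096.72 = 31.12
nΣx² − (Σx)² = 41317.52 − 40965.76 = 351.76; nΣy² − (Σy)² = 280.28 − 234.09 = 46.19
r = 31.12 / √(351.76 × 46.19) = 31.12 / 127.4668 ≈ 0.2441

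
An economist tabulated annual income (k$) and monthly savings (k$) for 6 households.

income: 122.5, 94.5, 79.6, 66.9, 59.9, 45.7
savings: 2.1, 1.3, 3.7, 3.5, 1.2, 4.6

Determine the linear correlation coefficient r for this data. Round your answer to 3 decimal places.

n = 6, Σx = 469.1, Σy = 16.4, Σx² = 40424.77, Σy² = 54.64, Σxy = 1190.87
nΣxy − ΣxΣy = 7145.22 − 7693.24 = -548.02
nΣx² − (Σx)² = 242548.62 − 220054.81 = 22493.81; nΣy² − (Σy)² = 327.84 − 268.96 = 58.88
r = -548.02 / √(22493.81 × 58.88) = -548.02 / 1150.8412 ≈ -0.476

-0.476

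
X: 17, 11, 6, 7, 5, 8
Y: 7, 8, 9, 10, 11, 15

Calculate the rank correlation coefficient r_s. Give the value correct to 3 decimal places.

-0.600

Rank X: 6, 5, 2, 3, 1, 4
Rank Y: 1, 2, 3, 4, 5, 6
d = rank(X) − rank(Y): 5, 3, -1, -1, -4, -2; Σd² = 56
ρ = 1 − 6Σd² / [n(n²−1)] = 1 − 6×56 / (6×35) = 1 − 336/210 ≈ -0.600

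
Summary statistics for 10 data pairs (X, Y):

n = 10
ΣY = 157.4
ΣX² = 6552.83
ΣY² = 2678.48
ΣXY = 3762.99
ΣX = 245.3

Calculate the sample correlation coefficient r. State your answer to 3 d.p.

r = (nΣXY − ΣXΣY) / √[(nΣX² − (ΣX)²)(nΣY² − (ΣY)²)]
Numerator: 10×3762.99 − 245.3×157.4 = -980.32
Denominator: √[(65528.3 − 60172.09)(26784.8 − 24774.76)] = √[5356.21 × 2010.04] = 3281.1883
r = -980.32 / 3281.1883 ≈ -0.299

-0.299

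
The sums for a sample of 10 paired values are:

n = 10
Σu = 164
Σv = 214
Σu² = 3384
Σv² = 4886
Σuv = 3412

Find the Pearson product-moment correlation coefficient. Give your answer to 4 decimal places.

-0.2116

r = (nΣuv − ΣuΣv) / √[(nΣu² − (Σu)²)(nΣv² − (Σv)²)]
Numerator: 10×3412 − 164×214 = -976
Denominator: √[(33840 − 26896)(48860 − 45796)] = √[6944 × 3064] = 4612.6366
r = -976 / 4612.6366 ≈ -0.2116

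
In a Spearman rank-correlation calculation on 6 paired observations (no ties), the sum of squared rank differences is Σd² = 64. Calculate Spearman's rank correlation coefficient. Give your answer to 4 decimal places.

ρ = 1 − 6Σd² / [n(n²−1)] = 1 − 6×64 / (6×35)
  = 1 − 384/210 = 1 − 1.82857 ≈ -0.8286

-0.8286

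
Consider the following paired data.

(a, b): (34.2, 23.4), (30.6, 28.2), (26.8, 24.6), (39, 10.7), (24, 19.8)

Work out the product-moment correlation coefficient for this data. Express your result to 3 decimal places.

n = 5, Σa = 154.6, Σb = 106.7, Σa² = 4921.24, Σb² = 2454.49, Σab = 3214.98
nΣab − ΣaΣb = 16074.9 − 16495.82 = -420.92
nΣa² − (Σa)² = 24606.2 − 23901.16 = 705.04; nΣb² − (Σb)² = 12272.45 − 11384.89 = 887.56
r = -420.92 / √(705.04 × 887.56) = -420.92 / 791.0533 ≈ -0.532

-0.532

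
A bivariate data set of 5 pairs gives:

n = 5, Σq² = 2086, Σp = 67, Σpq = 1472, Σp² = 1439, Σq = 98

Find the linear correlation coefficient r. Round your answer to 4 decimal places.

r = (nΣpq − ΣpΣq) / √[(nΣp² − (Σp)²)(nΣq² − (Σq)²)]
Numerator: 5×1472 − 67×98 = 794
Denominator: √[(7195 − 4489)(10430 − 9604)] = √[2706 × 826] = 1495.0438
r = 794 / 1495.0438 ≈ 0.5311

0.5311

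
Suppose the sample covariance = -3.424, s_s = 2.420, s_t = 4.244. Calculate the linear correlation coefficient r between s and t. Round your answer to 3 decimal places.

r = Cov(s,t) / (s_s · s_t) = -3.424 / (2.420 × 4.244)
  = -3.424 / 10.2705 ≈ -0.333

-0.333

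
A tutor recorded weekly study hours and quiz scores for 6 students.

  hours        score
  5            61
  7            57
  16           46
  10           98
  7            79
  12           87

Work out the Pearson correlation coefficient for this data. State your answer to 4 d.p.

n = 6, Σx = 57, Σy = 428, Σx² = 623, Σy² = 32500, Σxy = 4017
nΣxy − ΣxΣy = 24102 − 24396 = -294
nΣx² − (Σx)² = 3738 − 3249 = 489; nΣy² − (Σy)² = 195000 − 183184 = 11816
r = -294 / √(489 × 11816) = -294 / 2403.7521 ≈ -0.1223

-0.1223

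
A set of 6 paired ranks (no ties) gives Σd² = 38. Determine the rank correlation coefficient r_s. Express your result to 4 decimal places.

ρ = 1 − 6Σd² / [n(n²−1)] = 1 − 6×38 / (6×35)
  = 1 − 228/210 = 1 − 1.08571 ≈ -0.0857

-0.0857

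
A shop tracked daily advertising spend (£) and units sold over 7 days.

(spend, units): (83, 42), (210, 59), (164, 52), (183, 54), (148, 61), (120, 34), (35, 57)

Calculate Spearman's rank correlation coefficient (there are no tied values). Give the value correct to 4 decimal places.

0.3214

Rank spend: 2, 7, 5, 6, 4, 3, 1
Rank units: 2, 6, 3, 4, 7, 1, 5
d = rank(spend) − rank(units): 0, 1, 2, 2, -3, 2, -4; Σd² = 38
ρ = 1 − 6Σd² / [n(n²−1)] = 1 − 6×38 / (7×48) = 1 − 228/336 ≈ 0.3214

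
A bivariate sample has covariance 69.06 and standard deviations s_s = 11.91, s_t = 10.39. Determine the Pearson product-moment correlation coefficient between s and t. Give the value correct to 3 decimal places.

r = Cov(s,t) / (s_s · s_t) = 69.06 / (11.91 × 10.39)
  = 69.06 / 123.7449 ≈ 0.558

0.558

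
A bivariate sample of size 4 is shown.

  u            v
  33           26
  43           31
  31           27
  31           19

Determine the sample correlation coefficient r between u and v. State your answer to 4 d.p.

n = 4, Σu = 138, Σv = 103, Σu² = 4860, Σv² = 2727, Σuv = 3617
nΣuv − ΣuΣv = 14468 − 14214 = 254
nΣu² − (Σu)² = 19440 − 19044 = 396; nΣv² − (Σv)² = 10908 − 10609 = 299
r = 254 / √(396 × 299) = 254 / 344.0988 ≈ 0.7382

0.7382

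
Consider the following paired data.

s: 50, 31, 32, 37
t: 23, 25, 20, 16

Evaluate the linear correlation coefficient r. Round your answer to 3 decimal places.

0.068

n = 4, Σs = 150, Σt = 84, Σs² = 5854, Σt² = 1810, Σst = 3157
nΣst − ΣsΣt = 12628 − 12600 = 28
nΣs² − (Σs)² = 23416 − 22500 = 916; nΣt² − (Σt)² = 7240 − 7056 = 184
r = 28 / √(916 × 184) = 28 / 410.5411 ≈ 0.068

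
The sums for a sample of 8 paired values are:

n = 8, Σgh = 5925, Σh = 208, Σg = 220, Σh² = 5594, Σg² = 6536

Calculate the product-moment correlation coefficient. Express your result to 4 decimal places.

0.6818

r = (nΣgh − ΣgΣh) / √[(nΣg² − (Σg)²)(nΣh² − (Σh)²)]
Numerator: 8×5925 − 220×208 = 1640
Denominator: √[(52288 − 48400)(44752 − 43264)] = √[3888 × 1488] = 2405.2742
r = 1640 / 2405.2742 ≈ 0.6818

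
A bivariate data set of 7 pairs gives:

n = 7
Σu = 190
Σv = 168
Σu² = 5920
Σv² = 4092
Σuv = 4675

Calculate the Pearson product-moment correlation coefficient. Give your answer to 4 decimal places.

r = (nΣuv − ΣuΣv) / √[(nΣu² − (Σu)²)(nΣv² − (Σv)²)]
Numerator: 7×4675 − 190×168 = 805
Denominator: √[(41440 − 36100)(28644 − 28224)] = √[5340 × 420] = 1497.5981
r = 805 / 1497.5981 ≈ 0.5375

0.5375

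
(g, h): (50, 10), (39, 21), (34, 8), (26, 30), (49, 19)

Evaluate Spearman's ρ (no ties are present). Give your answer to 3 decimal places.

Rank g: 5, 3, 2, 1, 4
Rank h: 2, 4, 1, 5, 3
d = rank(g) − rank(h): 3, -1, 1, -4, 1; Σd² = 28
ρ = 1 − 6Σd² / [n(n²−1)] = 1 − 6×28 / (5×24) = 1 − 168/120 ≈ -0.400

-0.400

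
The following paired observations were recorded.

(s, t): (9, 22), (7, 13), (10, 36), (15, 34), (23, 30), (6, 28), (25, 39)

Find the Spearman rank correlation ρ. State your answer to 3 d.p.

0.750

Rank s: 3, 2, 4, 5, 6, 1, 7
Rank t: 2, 1, 6, 5, 4, 3, 7
d = rank(s) − rank(t): 1, 1, -2, 0, 2, -2, 0; Σd² = 14
ρ = 1 − 6Σd² / [n(n²−1)] = 1 − 6×14 / (7×48) = 1 − 84/336 ≈ 0.750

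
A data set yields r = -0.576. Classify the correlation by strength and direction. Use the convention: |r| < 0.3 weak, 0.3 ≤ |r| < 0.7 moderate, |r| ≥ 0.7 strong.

r = -0.576 < 0 so the relationship is negative.
|r| = 0.576, which falls in the moderate range.

moderate negative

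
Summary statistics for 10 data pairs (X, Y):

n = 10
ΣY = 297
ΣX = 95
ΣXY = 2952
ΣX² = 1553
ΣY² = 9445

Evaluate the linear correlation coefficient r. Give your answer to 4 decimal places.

r = (nΣXY − ΣXΣY) / √[(nΣX² − (ΣX)²)(nΣY² − (ΣY)²)]
Numerator: 10×2952 − 95×297 = 1305
Denominator: √[(15530 − 9025)(94450 − 88209)] = √[6505 × 6241] = 6371.6328
r = 1305 / 6371.6328 ≈ 0.2048

0.2048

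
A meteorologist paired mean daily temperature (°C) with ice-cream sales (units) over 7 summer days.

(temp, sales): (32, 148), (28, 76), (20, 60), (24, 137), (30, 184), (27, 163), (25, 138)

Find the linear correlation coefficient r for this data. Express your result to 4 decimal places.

n = 7, Σx = 186, Σy = 906, Σx² = 5038, Σy² = 129518, Σxy = 24723
nΣxy − ΣxΣy = 173061 − 168516 = 4545
nΣx² − (Σx)² = 35266 − 34596 = 670; nΣy² − (Σy)² = 906626 − 820836 = 85790
r = 4545 / √(670 × 85790) = 4545 / 7581.5104 ≈ 0.5995

0.5995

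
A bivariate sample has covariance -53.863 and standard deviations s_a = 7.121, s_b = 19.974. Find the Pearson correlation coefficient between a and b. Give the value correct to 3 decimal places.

r = Cov(a,b) / (s_a · s_b) = -53.863 / (7.121 × 19.974)
  = -53.863 / 142.2349 ≈ -0.379

-0.379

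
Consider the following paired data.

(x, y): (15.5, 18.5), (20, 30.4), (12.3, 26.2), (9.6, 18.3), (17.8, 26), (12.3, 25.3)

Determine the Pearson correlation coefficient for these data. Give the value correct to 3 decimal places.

n = 6, Σx = 87.5, Σy = 144.7, Σx² = 1351.83, Σy² = 3603.83, Σxy = 2166.68
nΣxy − ΣxΣy = 13000.08 − 12661.25 = 338.83
nΣx² − (Σx)² = 8110.98 − 7656.25 = 454.73; nΣy² − (Σy)² = 21622.98 − 20938.09 = 684.89
r = 338.83 / √(454.73 × 684.89) = 338.83 / 558.0681 ≈ 0.607

0.607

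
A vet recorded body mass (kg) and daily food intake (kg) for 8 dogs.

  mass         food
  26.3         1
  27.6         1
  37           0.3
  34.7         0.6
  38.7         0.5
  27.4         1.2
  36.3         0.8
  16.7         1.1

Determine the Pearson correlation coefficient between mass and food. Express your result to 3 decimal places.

-0.807

n = 8, Σx = 244.7, Σy = 6.5, Σx² = 7871.57, Σy² = 5.99, Σxy = 185.46
nΣxy − ΣxΣy = 1483.68 − 1590.55 = -106.87
nΣx² − (Σx)² = 62972.56 − 59878.09 = 3094.47; nΣy² − (Σy)² = 47.92 − 42.25 = 5.67
r = -106.87 / √(3094.47 × 5.67) = -106.87 / 132.4600 ≈ -0.807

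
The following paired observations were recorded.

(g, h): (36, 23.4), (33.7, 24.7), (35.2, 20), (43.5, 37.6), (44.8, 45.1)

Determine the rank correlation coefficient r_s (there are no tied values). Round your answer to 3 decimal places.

0.700

Rank g: 3, 1, 2, 4, 5
Rank h: 2, 3, 1, 4, 5
d = rank(g) − rank(h): 1, -2, 1, 0, 0; Σd² = 6
ρ = 1 − 6Σd² / [n(n²−1)] = 1 − 6×6 / (5×24) = 1 − 36/120 ≈ 0.700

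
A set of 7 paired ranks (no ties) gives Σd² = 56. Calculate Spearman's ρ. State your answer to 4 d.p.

0.0000

ρ = 1 − 6Σd² / [n(n²−1)] = 1 − 6×56 / (7×48)
  = 1 − 336/336 = 1 − 1.00000 ≈ 0.0000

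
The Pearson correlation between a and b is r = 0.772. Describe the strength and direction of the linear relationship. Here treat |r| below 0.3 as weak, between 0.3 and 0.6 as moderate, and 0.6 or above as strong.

r = 0.772 > 0 so the relationship is positive.
|r| = 0.772, which falls in the strong range.

strong positive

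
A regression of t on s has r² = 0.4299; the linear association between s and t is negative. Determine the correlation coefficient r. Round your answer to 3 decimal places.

-0.656

|r| = √0.4299 = 0.656
The association is negative, so r = −0.656.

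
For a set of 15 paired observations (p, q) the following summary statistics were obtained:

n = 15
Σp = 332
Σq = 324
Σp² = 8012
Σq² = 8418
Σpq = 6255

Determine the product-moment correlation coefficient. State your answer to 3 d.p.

r = (nΣpq − ΣpΣq) / √[(nΣp² − (Σp)²)(nΣq² − (Σq)²)]
Numerator: 15×6255 − 332×324 = -13743
Denominator: √[(120180 − 110224)(126270 − 104976)] = √[9956 × 21294] = 14560.3250
r = -13743 / 14560.3250 ≈ -0.944

-0.944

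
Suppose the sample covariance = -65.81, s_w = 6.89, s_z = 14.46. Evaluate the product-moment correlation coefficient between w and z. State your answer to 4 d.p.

r = Cov(w,z) / (s_w · s_z) = -65.81 / (6.89 × 14.46)
  = -65.81 / 99.6294 ≈ -0.6605

-0.6605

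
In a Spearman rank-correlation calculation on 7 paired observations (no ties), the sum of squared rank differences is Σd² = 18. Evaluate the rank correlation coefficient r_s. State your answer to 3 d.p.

ρ = 1 − 6Σd² / [n(n²−1)] = 1 − 6×18 / (7×48)
  = 1 − 108/336 = 1 − 0.3214 ≈ 0.679

0.679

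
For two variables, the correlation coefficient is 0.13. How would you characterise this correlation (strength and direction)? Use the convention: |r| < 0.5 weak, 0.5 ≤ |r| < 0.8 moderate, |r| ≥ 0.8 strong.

r = 0.13 > 0 so the relationship is positive.
|r| = 0.13, which falls in the weak range.

weak positive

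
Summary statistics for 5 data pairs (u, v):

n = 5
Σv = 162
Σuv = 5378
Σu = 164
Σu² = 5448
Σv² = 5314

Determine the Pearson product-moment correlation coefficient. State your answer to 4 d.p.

0.9615

r = (nΣuv − ΣuΣv) / √[(nΣu² − (Σu)²)(nΣv² − (Σv)²)]
Numerator: 5×5378 − 164×162 = 322
Denominator: √[(27240 − 26896)(26570 − 26244)] = √[344 × 326] = 334.8791
r = 322 / 334.8791 ≈ 0.9615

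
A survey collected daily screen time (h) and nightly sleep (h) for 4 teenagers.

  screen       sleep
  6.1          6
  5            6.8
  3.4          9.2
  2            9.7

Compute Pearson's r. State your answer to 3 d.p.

n = 4, Σx = 16.5, Σy = 31.7, Σx² = 77.77, Σy² = 260.97, Σxy = 121.28
nΣxy − ΣxΣy = 485.12 − 523.05 = -37.93
nΣx² − (Σx)² = 311.08 − 272.25 = 38.83; nΣy² − (Σy)² = 1043.88 − 1004.89 = 38.99
r = -37.93 / √(38.83 × 38.99) = -37.93 / 38.9099 ≈ -0.975

-0.975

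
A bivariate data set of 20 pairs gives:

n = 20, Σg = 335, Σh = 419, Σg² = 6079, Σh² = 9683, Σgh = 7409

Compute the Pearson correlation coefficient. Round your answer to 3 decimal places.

0.601

r = (nΣgh − ΣgΣh) / √[(nΣg² − (Σg)²)(nΣh² − (Σh)²)]
Numerator: 20×7409 − 335×419 = 7815
Denominator: √[(121580 − 112225)(193660 − 175561)] = √[9355 × 18099] = 13012.1537
r = 7815 / 13012.1537 ≈ 0.601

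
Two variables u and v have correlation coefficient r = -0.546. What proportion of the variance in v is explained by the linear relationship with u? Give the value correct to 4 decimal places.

0.2981

r² = (-0.546)² = 0.2981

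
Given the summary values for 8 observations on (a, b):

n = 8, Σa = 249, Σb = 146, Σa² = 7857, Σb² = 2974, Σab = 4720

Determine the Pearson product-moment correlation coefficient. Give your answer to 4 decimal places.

r = (nΣab − ΣaΣb) / √[(nΣa² − (Σa)²)(nΣb² − (Σb)²)]
Numerator: 8×4720 − 249×146 = 1406
Denominator: √[(62856 − 62001)(23792 − 21316)] = √[855 × 2476] = 1454.9845
r = 1406 / 1454.9845 ≈ 0.9663

0.9663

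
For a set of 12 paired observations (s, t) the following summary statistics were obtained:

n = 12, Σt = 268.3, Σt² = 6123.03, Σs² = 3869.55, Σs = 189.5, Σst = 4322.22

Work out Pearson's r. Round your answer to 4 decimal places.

r = (nΣst − ΣsΣt) / √[(nΣs² − (Σs)²)(nΣt² − (Σt)²)]
Numerator: 12×4322.22 − 189.5×268.3 = 1023.79
Denominator: √[(46434.6 − 35910.25)(73476.36 − 71984.89)] = √[10524.35 × 1491.47] = 3961.9127
r = 1023.79 / 3961.9127 ≈ 0.2584

0.2584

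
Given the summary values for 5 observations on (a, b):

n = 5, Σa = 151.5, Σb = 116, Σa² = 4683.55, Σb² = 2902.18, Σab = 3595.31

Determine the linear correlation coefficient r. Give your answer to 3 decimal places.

0.574

r = (nΣab − ΣaΣb) / √[(nΣa² − (Σa)²)(nΣb² − (Σb)²)]
Numerator: 5×3595.31 − 151.5×116 = 402.55
Denominator: √[(23417.75 − 22952.25)(14510.9 − 13456)] = √[465.5 × 1054.9] = 700.7538
r = 402.55 / 700.7538 ≈ 0.574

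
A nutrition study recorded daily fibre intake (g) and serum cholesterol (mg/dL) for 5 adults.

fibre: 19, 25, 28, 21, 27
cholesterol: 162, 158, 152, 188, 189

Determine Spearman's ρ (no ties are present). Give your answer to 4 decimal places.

-0.3000

Rank fibre: 1, 3, 5, 2, 4
Rank cholesterol: 3, 2, 1, 4, 5
d = rank(fibre) − rank(cholesterol): -2, 1, 4, -2, -1; Σd² = 26
ρ = 1 − 6Σd² / [n(n²−1)] = 1 − 6×26 / (5×24) = 1 − 156/120 ≈ -0.3000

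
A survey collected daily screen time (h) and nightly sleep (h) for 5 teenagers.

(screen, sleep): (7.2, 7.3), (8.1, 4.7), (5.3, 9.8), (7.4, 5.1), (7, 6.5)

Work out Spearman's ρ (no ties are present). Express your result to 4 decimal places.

Rank screen: 3, 5, 1, 4, 2
Rank sleep: 4, 1, 5, 2, 3
d = rank(screen) − rank(sleep): -1, 4, -4, 2, -1; Σd² = 38
ρ = 1 − 6Σd² / [n(n²−1)] = 1 − 6×38 / (5×24) = 1 − 228/120 ≈ -0.9000

-0.9000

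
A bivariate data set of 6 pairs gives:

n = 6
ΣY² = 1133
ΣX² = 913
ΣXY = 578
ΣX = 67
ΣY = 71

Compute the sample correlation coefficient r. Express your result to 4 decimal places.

r = (nΣXY − ΣXΣY) / √[(nΣX² − (ΣX)²)(nΣY² − (ΣY)²)]
Numerator: 6×578 − 67×71 = -1289
Denominator: √[(5478 − 4489)(6798 − 5041)] = √[989 × 1757] = 1318.2083
r = -1289 / 1318.2083 ≈ -0.9778

-0.9778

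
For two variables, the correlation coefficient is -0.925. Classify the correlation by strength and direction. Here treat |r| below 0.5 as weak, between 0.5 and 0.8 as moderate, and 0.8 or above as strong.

r = -0.925 < 0 so the relationship is negative.
|r| = 0.925, which falls in the strong range.

strong negative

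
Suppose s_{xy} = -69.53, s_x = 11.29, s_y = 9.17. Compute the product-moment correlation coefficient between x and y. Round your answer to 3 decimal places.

-0.672

r = Cov(x,y) / (s_x · s_y) = -69.53 / (11.29 × 9.17)
  = -69.53 / 103.5293 ≈ -0.672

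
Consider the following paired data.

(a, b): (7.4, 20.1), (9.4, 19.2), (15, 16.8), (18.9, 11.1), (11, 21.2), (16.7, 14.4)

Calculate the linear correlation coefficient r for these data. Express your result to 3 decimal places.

n = 6, Σa = 78.4, Σb = 102.8, Σa² = 1125.22, Σb² = 1834.9, Σab = 1264.69
nΣab − ΣaΣb = 7588.14 − 8059.52 = -471.38
nΣa² − (Σa)² = 6751.32 − 6146.56 = 604.76; nΣb² − (Σb)² = 11009.4 − 10567.84 = 441.56
r = -471.38 / √(604.76 × 441.56) = -471.38 / 516.7570 ≈ -0.912

-0.912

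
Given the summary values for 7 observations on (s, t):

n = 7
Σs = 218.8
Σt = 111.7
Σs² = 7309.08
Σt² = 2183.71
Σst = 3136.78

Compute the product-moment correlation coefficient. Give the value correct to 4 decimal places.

-0.8166

r = (nΣst − ΣsΣt) / √[(nΣs² − (Σs)²)(nΣt² − (Σt)²)]
Numerator: 7×3136.78 − 218.8×111.7 = -2482.5
Denominator: √[(51163.56 − 47873.44)(15285.97 − 12476.89)] = √[3290.12 × 2809.08] = 3040.1004
r = -2482.5 / 3040.1004 ≈ -0.8166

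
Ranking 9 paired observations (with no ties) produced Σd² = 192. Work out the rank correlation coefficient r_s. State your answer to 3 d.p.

ρ = 1 − 6Σd² / [n(n²−1)] = 1 − 6×192 / (9×80)
  = 1 − 1152/720 = 1 − 1.6000 ≈ -0.600

-0.600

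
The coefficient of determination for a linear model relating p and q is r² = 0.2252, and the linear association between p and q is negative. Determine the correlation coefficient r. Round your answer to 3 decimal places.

|r| = √0.2252 = 0.475
The association is negative, so r = −0.475.

-0.475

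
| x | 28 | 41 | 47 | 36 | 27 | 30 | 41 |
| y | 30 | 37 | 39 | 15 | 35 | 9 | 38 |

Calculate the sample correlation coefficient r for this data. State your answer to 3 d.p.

n = 7, Σx = 250, Σy = 203, Σx² = 9280, Σy² = 6765, Σxy = 7503
nΣxy − ΣxΣy = 52521 − 50750 = 1771
nΣx² − (Σx)² = 64960 − 62500 = 2460; nΣy² − (Σy)² = 47355 − 41209 = 6146
r = 1771 / √(2460 × 6146) = 1771 / 3888.3364 ≈ 0.455

0.455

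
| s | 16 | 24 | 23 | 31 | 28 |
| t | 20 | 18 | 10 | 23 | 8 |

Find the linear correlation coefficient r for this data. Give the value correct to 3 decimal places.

-0.058

n = 5, Σs = 122, Σt = 79, Σs² = 3106, Σt² = 1417, Σst = 1919
nΣst − ΣsΣt = 9595 − 9638 = -43
nΣs² − (Σs)² = 15530 − 14884 = 646; nΣt² − (Σt)² = 7085 − 6241 = 844
r = -43 / √(646 × 844) = -43 / 738.3928 ≈ -0.058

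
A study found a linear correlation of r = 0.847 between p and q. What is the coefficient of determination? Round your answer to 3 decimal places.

r² = (0.847)² = 0.717

0.717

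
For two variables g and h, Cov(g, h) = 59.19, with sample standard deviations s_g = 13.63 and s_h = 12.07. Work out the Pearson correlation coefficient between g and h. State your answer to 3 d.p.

0.360

r = Cov(g,h) / (s_g · s_h) = 59.19 / (13.63 × 12.07)
  = 59.19 / 164.5141 ≈ 0.360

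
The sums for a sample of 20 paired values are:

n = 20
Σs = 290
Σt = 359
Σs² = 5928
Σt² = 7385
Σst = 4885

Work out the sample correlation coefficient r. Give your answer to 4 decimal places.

r = (nΣst − ΣsΣt) / √[(nΣs² − (Σs)²)(nΣt² − (Σt)²)]
Numerator: 20×4885 − 290×359 = -6410
Denominator: √[(118560 − 84100)(147700 − 128881)] = √[34460 × 18819] = 25465.7170
r = -6410 / 25465.7170 ≈ -0.2517

-0.2517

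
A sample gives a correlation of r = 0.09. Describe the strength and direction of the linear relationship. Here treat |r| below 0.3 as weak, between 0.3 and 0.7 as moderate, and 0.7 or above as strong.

weak positive

r = 0.09 > 0 so the relationship is positive.
|r| = 0.09, which falls in the weak range.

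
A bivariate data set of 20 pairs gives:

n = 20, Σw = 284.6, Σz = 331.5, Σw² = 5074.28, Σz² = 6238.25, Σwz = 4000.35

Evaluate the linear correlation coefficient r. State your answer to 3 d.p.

-0.821

r = (nΣwz − ΣwΣz) / √[(nΣw² − (Σw)²)(nΣz² − (Σz)²)]
Numerator: 20×4000.35 − 284.6×331.5 = -14337.9
Denominator: √[(101485.6 − 80997.16)(124765 − 109892.25)] = √[20488.44 × 14872.75] = 17456.2151
r = -14337.9 / 17456.2151 ≈ -0.821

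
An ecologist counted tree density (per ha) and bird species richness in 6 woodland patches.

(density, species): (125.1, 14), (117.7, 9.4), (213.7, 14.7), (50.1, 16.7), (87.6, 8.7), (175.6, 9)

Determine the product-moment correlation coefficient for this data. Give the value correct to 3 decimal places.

n = 6, Σx = 769.8, Σy = 72.5, Σx² = 116190.12, Σy² = 936.03, Σxy = 9178.36
nΣxy − ΣxΣy = 55070.16 − 55810.5 = -740.34
nΣx² − (Σx)² = 697140.72 − 592592.04 = 104548.68; nΣy² − (Σy)² = 5616.18 − 5256.25 = 359.93
r = -740.34 / √(104548.68 × 359.93) = -740.34 / 6134.3465 ≈ -0.121

-0.121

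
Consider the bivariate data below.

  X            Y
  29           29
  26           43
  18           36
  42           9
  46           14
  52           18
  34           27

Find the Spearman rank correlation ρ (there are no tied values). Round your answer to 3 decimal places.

-0.821

Rank X: 3, 2, 1, 5, 6, 7, 4
Rank Y: 5, 7, 6, 1, 2, 3, 4
d = rank(X) − rank(Y): -2, -5, -5, 4, 4, 4, 0; Σd² = 102
ρ = 1 − 6Σd² / [n(n²−1)] = 1 − 6×102 / (7×48) = 1 − 612/336 ≈ -0.821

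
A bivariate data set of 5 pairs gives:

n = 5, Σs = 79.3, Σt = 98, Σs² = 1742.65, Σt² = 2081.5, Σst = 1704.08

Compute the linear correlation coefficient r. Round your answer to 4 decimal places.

0.5366

r = (nΣst − ΣsΣt) / √[(nΣs² − (Σs)²)(nΣt² − (Σt)²)]
Numerator: 5×1704.08 − 79.3×98 = 749
Denominator: √[(8713.25 − 6288.49)(10407.5 − 9604)] = √[2424.76 × 803.5] = 1395.8133
r = 749 / 1395.8133 ≈ 0.5366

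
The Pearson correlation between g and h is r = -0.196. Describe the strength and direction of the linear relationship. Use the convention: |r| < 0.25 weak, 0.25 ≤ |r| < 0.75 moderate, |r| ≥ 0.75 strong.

weak negative

r = -0.196 < 0 so the relationship is negative.
|r| = 0.196, which falls in the weak range.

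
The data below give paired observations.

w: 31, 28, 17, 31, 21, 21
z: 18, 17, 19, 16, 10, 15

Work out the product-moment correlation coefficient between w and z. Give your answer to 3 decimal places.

0.199

n = 6, Σw = 149, Σz = 95, Σw² = 3877, Σz² = 1555, Σwz = 2378
nΣwz − ΣwΣz = 14268 − 14155 = 113
nΣw² − (Σw)² = 23262 − 22201 = 1061; nΣz² − (Σz)² = 9330 − 9025 = 305
r = 113 / √(1061 × 305) = 113 / 568.8629 ≈ 0.199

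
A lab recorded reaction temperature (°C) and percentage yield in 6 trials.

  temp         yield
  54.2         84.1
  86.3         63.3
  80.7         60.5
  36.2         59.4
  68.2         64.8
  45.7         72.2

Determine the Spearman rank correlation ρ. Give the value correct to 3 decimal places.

Rank temp: 3, 6, 5, 1, 4, 2
Rank yield: 6, 3, 2, 1, 4, 5
d = rank(temp) − rank(yield): -3, 3, 3, 0, 0, -3; Σd² = 36
ρ = 1 − 6Σd² / [n(n²−1)] = 1 − 6×36 / (6×35) = 1 − 216/210 ≈ -0.029

-0.029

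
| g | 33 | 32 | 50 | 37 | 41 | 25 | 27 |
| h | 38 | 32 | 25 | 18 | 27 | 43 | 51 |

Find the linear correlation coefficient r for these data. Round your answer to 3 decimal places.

-0.747

n = 7, Σg = 245, Σh = 234, Σg² = 9017, Σh² = 8596, Σgh = 7753
nΣgh − ΣgΣh = 54271 − 57330 = -3059
nΣg² − (Σg)² = 63119 − 60025 = 3094; nΣh² − (Σh)² = 60172 − 54756 = 5416
r = -3059 / √(3094 × 5416) = -3059 / 4093.5442 ≈ -0.747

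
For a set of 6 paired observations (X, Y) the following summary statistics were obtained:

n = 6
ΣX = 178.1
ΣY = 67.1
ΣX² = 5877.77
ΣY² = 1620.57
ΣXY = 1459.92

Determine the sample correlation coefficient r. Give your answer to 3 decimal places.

r = (nΣXY − ΣXΣY) / √[(nΣX² − (ΣX)²)(nΣY² − (ΣY)²)]
Numerator: 6×1459.92 − 178.1×67.1 = -3190.99
Denominator: √[(35266.62 − 31719.61)(9723.42 − 4502.41)] = √[3547.01 × 5221.01] = 4303.3678
r = -3190.99 / 4303.3678 ≈ -0.742

-0.742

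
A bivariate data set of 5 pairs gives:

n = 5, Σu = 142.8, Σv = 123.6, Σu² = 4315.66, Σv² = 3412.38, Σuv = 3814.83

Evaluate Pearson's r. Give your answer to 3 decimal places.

r = (nΣuv − ΣuΣv) / √[(nΣu² − (Σu)²)(nΣv² − (Σv)²)]
Numerator: 5×3814.83 − 142.8×123.6 = 1424.07
Denominator: √[(21578.3 − 20391.84)(17061.9 − 15276.96)] = √[1186.46 × 1784.94] = 1455.2525
r = 1424.07 / 1455.2525 ≈ 0.979

0.979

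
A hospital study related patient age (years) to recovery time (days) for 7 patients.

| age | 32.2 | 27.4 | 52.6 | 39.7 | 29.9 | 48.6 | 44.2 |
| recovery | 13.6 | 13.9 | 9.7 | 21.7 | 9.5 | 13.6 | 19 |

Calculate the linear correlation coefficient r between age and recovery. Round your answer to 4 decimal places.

0.0502

n = 7, Σx = 274.6, Σy = 101, Σx² = 11340.06, Σy² = 1579.36, Σxy = 3975.3
nΣxy − ΣxΣy = 27827.1 − 27734.6 = 92.5
nΣx² − (Σx)² = 79380.42 − 75405.16 = 3975.26; nΣy² − (Σy)² = 11055.52 − 10201 = 854.52
r = 92.5 / √(3975.26 × 854.52) = 92.5 / 1843.0787 ≈ 0.0502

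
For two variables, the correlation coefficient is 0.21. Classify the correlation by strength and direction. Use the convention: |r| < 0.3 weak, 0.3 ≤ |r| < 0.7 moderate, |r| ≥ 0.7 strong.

r = 0.21 > 0 so the relationship is positive.
|r| = 0.21, which falls in the weak range.

weak positive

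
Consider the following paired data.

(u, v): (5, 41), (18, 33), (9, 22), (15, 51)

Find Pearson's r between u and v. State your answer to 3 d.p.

0.161

n = 4, Σu = 47, Σv = 147, Σu² = 655, Σv² = 5855, Σuv = 1762
nΣuv − ΣuΣv = 7048 − 6909 = 139
nΣu² − (Σu)² = 2620 − 2209 = 411; nΣv² − (Σv)² = 23420 − 21609 = 1811
r = 139 / √(411 × 1811) = 139 / 862.7404 ≈ 0.161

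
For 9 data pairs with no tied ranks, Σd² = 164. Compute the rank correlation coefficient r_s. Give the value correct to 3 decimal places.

-0.367

ρ = 1 − 6Σd² / [n(n²−1)] = 1 − 6×164 / (9×80)
  = 1 − 984/720 = 1 − 1.3667 ≈ -0.367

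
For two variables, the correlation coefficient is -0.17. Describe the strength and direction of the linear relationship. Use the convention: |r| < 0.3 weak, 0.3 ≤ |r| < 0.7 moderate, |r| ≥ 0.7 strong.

weak negative

r = -0.17 < 0 so the relationship is negative.
|r| = 0.17, which falls in the weak range.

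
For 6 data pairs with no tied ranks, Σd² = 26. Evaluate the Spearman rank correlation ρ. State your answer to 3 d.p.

ρ = 1 − 6Σd² / [n(n²−1)] = 1 − 6×26 / (6×35)
  = 1 − 156/210 = 1 − 0.7429 ≈ 0.257

0.257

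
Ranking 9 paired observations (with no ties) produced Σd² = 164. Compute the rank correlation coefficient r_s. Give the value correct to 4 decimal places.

ρ = 1 − 6Σd² / [n(n²−1)] = 1 − 6×164 / (9×80)
  = 1 − 984/720 = 1 − 1.36667 ≈ -0.3667

-0.3667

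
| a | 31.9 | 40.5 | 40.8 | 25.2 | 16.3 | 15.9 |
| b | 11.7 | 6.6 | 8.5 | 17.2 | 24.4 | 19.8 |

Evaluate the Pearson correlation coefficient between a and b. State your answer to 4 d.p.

n = 6, Σa = 170.6, Σb = 88.2, Σa² = 5476.04, Σb² = 1535.94, Σab = 2133.31
nΣab − ΣaΣb = 12799.86 − 15046.92 = -2247.06
nΣa² − (Σa)² = 32856.24 − 29104.36 = 3751.88; nΣb² − (Σb)² = 9215.64 − 7779.24 = 1436.4
r = -2247.06 / √(3751.88 × 1436.4) = -2247.06 / 2321.4651 ≈ -0.9679

-0.9679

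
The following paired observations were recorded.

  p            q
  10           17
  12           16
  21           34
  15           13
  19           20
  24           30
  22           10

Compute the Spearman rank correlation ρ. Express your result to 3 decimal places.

0.250

Rank p: 1, 2, 5, 3, 4, 7, 6
Rank q: 4, 3, 7, 2, 5, 6, 1
d = rank(p) − rank(q): -3, -1, -2, 1, -1, 1, 5; Σd² = 42
ρ = 1 − 6Σd² / [n(n²−1)] = 1 − 6×42 / (7×48) = 1 − 252/336 ≈ 0.250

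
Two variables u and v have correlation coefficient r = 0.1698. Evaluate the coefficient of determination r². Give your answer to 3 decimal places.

r² = (0.1698)² = 0.029

0.029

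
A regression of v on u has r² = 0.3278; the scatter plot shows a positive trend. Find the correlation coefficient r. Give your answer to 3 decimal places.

|r| = √0.3278 = 0.573
The association is positive, so r = 0.573.

0.573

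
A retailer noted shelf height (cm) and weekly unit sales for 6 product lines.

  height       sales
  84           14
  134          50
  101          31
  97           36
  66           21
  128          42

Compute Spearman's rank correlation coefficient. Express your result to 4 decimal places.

Rank height: 2, 6, 4, 3, 1, 5
Rank sales: 1, 6, 3, 4, 2, 5
d = rank(height) − rank(sales): 1, 0, 1, -1, -1, 0; Σd² = 4
ρ = 1 − 6Σd² / [n(n²−1)] = 1 − 6×4 / (6×35) = 1 − 24/210 ≈ 0.8857

0.8857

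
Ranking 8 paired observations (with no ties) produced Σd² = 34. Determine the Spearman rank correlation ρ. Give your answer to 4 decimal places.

0.5952

ρ = 1 − 6Σd² / [n(n²−1)] = 1 − 6×34 / (8×63)
  = 1 − 204/504 = 1 − 0.40476 ≈ 0.5952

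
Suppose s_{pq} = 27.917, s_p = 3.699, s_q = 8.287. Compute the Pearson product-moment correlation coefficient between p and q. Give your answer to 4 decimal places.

0.9107

r = Cov(p,q) / (s_p · s_q) = 27.917 / (3.699 × 8.287)
  = 27.917 / 30.6536 ≈ 0.9107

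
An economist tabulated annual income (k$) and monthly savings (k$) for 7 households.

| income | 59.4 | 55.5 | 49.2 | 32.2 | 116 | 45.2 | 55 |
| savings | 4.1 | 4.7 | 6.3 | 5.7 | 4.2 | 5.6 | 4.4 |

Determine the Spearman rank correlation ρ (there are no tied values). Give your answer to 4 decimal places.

Rank income: 6, 5, 3, 1, 7, 2, 4
Rank savings: 1, 4, 7, 6, 2, 5, 3
d = rank(income) − rank(savings): 5, 1, -4, -5, 5, -3, 1; Σd² = 102
ρ = 1 − 6Σd² / [n(n²−1)] = 1 − 6×102 / (7×48) = 1 − 612/336 ≈ -0.8214

-0.8214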